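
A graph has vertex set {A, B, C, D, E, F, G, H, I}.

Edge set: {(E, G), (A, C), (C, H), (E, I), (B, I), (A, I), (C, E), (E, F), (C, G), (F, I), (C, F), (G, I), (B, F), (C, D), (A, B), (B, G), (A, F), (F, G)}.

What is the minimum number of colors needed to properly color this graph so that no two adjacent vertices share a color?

4

A, B, F, I are pairwise adjacent (a clique of size 4), so at least 4 colors are needed.
4 colors suffice: color red → {D, F, H}; color blue → {C, I}; color green → {A, G}; color yellow → {B, E}. Every edge joins two different colors.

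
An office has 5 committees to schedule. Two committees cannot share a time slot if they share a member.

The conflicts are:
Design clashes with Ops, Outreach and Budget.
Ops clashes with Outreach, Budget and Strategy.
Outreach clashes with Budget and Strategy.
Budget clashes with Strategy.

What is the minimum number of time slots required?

4

Ops, Outreach, Budget, Strategy are mutually in conflict, so at least 4 time slots are needed.
4 time slots suffice: time slot 1 → {Outreach}; time slot 2 → {Budget}; time slot 3 → {Ops}; time slot 4 → {Design, Strategy}. No two conflicting committees share a time slot.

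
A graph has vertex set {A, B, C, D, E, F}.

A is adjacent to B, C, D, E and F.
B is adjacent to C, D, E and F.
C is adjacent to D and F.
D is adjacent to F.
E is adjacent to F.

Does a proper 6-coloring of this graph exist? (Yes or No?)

Yes

The chromatic number is 5. A, B, C, D, F are pairwise adjacent (a clique of size 5), so at least 5 colors are needed.
5 colors suffice: color red → {B}; color blue → {F}; color green → {A}; color yellow → {C, E}; color purple → {D}.
Since 6 ≥ 5, a proper 6-coloring certainly exists.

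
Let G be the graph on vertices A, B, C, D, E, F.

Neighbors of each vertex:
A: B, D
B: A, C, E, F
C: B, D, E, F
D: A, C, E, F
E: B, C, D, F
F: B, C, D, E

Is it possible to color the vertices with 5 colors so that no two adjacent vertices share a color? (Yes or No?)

Yes

The chromatic number is 4. B, C, E, F are pairwise adjacent (a clique of size 4), so at least 4 colors are needed.
A valid assignment using 4 colors: A=2, B=1, C=2, D=1, E=4, F=3.
Since 5 ≥ 4, a proper 5-coloring certainly exists.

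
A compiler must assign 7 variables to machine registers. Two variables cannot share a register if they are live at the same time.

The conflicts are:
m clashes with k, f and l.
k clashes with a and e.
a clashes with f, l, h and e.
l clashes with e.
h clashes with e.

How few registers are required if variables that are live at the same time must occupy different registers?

k, a, e all conflict with each other, so at least 3 registers are needed.
3 registers suffice: register 1 → {m, a}; register 2 → {f, e}; register 3 → {k, l, h}. Every pair that conflicts lands in different registers.

3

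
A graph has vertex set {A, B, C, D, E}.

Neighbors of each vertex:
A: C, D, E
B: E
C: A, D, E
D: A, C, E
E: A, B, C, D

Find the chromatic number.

A, C, D, E are pairwise adjacent (a clique of size 4), so at least 4 colors are needed.
4 colors suffice: color red → {E}; color blue → {B, D}; color green → {A}; color yellow → {C}. No two adjacent vertices share a color.

4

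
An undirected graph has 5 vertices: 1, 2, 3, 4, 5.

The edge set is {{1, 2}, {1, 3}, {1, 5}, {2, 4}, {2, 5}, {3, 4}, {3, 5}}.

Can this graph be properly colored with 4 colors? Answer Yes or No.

Yes

The chromatic number is 3. 1, 2, 5 are pairwise adjacent, so at least 3 colors are needed.
3 colors suffice: color red → {4, 5}; color blue → {2, 3}; color green → {1}.
Since 4 ≥ 3, a proper 4-coloring certainly exists.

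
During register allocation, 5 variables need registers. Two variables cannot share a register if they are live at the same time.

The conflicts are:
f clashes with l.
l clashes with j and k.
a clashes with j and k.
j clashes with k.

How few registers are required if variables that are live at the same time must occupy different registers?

a, j, k all conflict with each other, so at least 3 registers are needed.
3 registers suffice: register 1 → {l, a}; register 2 → {f, j}; register 3 → {k}. Every pair that conflicts lands in different registers.

3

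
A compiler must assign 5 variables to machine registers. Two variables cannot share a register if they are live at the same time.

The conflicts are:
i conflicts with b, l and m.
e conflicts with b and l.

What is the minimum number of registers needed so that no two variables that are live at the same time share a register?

i and m conflict, so at least 2 registers are needed.
2 registers suffice: register 1 → {i, e}; register 2 → {b, l, m}. Each listed conflict is separated.

2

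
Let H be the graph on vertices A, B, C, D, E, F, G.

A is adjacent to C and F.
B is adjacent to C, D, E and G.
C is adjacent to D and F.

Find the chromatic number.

3

B, C, D are pairwise adjacent, so at least 3 colors are needed.
3 colors suffice: color 1 → {C, E, G}; color 2 → {A, B}; color 3 → {D, F}. Every edge joins two different colors.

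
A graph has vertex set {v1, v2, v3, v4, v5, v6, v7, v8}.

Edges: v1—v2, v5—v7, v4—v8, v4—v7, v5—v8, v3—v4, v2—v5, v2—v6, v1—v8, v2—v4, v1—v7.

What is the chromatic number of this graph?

v2 and v4 are adjacent, so at least 2 colors are needed.
2 colors suffice: v1=1, v2=2, v3=2, v4=1, v5=1, v6=1, v7=2, v8=2. Each edge has distinct colors on its endpoints.

2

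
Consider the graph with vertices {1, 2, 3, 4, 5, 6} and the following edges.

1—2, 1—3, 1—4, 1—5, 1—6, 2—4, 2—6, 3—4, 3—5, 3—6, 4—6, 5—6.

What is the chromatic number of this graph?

1, 3, 4, 6 are pairwise adjacent (a clique of size 4), so at least 4 colors are needed.
One proper 4-coloring: 1=a, 2=d, 3=d, 4=c, 5=c, 6=b. Every edge joins two different colors.

4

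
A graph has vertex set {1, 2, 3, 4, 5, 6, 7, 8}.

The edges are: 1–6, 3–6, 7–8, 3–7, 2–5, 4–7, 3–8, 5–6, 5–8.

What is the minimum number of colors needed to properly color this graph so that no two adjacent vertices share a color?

3, 7, 8 form a triangle, so at least 3 colors are needed.
A valid assignment using 3 colors: 1=b, 2=a, 3=c, 4=a, 5=b, 6=a, 7=b, 8=a. No two adjacent vertices share a color.

3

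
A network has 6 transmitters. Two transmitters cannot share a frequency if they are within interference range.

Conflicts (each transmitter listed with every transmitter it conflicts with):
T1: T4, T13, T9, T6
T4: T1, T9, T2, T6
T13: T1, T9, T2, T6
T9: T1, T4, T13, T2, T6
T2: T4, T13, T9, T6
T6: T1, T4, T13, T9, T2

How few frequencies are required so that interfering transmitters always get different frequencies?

4

T1, T4, T9, T6 pairwise conflict, so at least 4 frequencies are needed.
4 frequencies suffice: T1=4, T4=3, T13=3, T9=2, T2=4, T6=1. Each listed conflict is separated.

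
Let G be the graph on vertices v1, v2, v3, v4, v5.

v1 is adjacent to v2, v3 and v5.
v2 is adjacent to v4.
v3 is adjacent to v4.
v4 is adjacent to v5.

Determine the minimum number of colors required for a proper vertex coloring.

2

v3 and v4 are adjacent, so at least 2 colors are needed.
2 colors suffice: v1=red, v2=blue, v3=blue, v4=red, v5=blue. No two adjacent vertices share a color.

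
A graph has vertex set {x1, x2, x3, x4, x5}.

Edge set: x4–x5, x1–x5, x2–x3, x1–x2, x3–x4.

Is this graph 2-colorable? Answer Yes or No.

No

The cycle x2-x3-x4-x5-x1-x2 has odd length 5, so it cannot be 2-colored; at least 3 colors are needed.
So 2 colors are not enough.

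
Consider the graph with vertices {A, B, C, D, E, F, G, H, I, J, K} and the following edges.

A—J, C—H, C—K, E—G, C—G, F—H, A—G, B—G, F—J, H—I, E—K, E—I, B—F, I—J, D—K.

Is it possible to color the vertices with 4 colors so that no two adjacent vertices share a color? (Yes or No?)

The chromatic number is 3. The cycle H-I-E-K-C-H has odd length 5, so it cannot be 2-colored; at least 3 colors are needed.
3 colors suffice: A=2, B=3, C=2, D=2, E=2, F=2, G=1, H=1, I=3, J=1, K=1.
Since 4 ≥ 3, a proper 4-coloring certainly exists.

Yes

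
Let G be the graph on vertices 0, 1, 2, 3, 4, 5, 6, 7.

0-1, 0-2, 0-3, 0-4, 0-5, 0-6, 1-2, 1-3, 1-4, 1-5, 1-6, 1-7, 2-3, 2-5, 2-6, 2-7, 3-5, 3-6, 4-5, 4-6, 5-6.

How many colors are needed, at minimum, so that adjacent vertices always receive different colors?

0, 1, 2, 3, 5, 6 are mutually adjacent (a clique of size 6), so at least 6 colors are needed.
6 colors suffice: color a → {1}; color b → {0, 7}; color c → {5}; color d → {2, 4}; color e → {6}; color f → {3}. Each edge has distinct colors on its endpoints.

6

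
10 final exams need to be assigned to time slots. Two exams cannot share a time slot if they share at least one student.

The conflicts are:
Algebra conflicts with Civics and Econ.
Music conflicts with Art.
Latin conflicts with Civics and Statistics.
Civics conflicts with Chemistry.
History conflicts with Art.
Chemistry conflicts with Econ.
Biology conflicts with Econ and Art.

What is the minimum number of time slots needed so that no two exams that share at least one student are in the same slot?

Biology and Econ conflict, so at least 2 time slots are needed.
2 time slots suffice: time slot 1 → {Civics, Statistics, Econ, Art}; time slot 2 → {Algebra, Music, Latin, History, Chemistry, Biology}. Every pair that conflicts lands in different time slots.

2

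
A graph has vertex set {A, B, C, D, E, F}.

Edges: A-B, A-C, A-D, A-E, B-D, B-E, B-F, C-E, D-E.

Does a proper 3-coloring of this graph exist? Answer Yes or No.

No

A, B, D, E are mutually adjacent (a clique of size 4), so at least 4 colors are needed.
So 3 colors are not enough.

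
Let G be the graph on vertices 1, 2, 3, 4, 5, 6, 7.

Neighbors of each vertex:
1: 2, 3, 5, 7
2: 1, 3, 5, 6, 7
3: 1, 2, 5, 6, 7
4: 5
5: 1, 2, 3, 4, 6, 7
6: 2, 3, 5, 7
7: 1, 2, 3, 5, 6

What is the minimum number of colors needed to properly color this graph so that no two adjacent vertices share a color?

5

2, 3, 5, 6, 7 are pairwise adjacent (a clique of size 5), so at least 5 colors are needed.
5 colors suffice: color a → {5}; color b → {3, 4}; color c → {7}; color d → {2}; color e → {1, 6}. Each edge has distinct colors on its endpoints.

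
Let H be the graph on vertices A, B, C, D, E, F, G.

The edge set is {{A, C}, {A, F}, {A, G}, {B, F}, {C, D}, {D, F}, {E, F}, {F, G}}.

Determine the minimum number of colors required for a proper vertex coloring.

3

A, F, G are mutually adjacent, so at least 3 colors are needed.
3 colors suffice: color 1 → {C, F}; color 2 → {A, B, D, E}; color 3 → {G}. Each edge has distinct colors on its endpoints.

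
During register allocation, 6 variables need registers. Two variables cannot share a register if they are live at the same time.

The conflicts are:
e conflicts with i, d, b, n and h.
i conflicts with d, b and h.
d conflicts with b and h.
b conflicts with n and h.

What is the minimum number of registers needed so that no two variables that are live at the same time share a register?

e, i, d, b, h all conflict with each other, so at least 5 registers are needed.
Using 5 registers: e=2, i=4, d=3, b=1, n=3, h=5. Every pair that conflicts lands in different registers.

5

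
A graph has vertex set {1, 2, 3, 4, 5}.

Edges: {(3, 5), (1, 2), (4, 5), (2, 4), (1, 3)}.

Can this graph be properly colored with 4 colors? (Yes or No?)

The chromatic number is 3. The cycle 4-2-1-3-5-4 has odd length 5, so it cannot be 2-colored; at least 3 colors are needed.
3 colors suffice: color a → {1, 4}; color b → {2, 5}; color c → {3}.
Since 4 ≥ 3, a proper 4-coloring certainly exists.

Yes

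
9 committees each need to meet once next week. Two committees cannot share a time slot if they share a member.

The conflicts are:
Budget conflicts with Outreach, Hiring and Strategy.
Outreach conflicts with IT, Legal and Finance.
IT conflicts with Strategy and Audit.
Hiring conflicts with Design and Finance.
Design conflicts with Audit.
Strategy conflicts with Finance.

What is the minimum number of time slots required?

Design and Audit conflict, so at least 2 time slots are needed.
2 time slots suffice: time slot 1 → {Outreach, Hiring, Strategy, Audit}; time slot 2 → {Budget, IT, Legal, Design, Finance}. Each listed conflict is separated.

2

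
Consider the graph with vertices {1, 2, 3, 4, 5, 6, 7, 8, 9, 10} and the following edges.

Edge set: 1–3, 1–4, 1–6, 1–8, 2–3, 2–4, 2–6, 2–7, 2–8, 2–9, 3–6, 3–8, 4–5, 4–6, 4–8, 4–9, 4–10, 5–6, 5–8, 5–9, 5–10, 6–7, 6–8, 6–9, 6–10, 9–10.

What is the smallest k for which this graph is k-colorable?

4, 5, 6, 9, 10 form a clique, so at least 5 colors are needed.
5 colors suffice: 1=yellow, 2=yellow, 3=blue, 4=blue, 5=yellow, 6=red, 7=blue, 8=green, 9=green, 10=purple. Every edge joins two different colors.

5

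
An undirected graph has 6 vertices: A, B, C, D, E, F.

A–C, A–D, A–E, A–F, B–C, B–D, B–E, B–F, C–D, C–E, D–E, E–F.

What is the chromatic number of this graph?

4

B, C, D, E form a clique, so at least 4 colors are needed.
4 colors suffice: color 1 → {E}; color 2 → {C, F}; color 3 → {A, B}; color 4 → {D}. Each edge has distinct colors on its endpoints.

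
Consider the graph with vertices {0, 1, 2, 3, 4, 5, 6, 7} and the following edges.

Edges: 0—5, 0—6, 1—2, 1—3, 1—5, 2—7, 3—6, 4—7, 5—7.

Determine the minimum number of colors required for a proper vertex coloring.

3

The cycle 6-0-5-1-3-6 has odd length 5, so it cannot be 2-colored; at least 3 colors are needed.
One proper 3-coloring: 0=blue, 1=blue, 2=red, 3=green, 4=red, 5=red, 6=red, 7=blue. Every edge joins two different colors.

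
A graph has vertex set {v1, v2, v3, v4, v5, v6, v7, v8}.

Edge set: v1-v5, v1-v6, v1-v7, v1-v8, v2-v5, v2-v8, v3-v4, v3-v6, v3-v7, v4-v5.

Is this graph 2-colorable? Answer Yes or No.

The cycle v6-v1-v5-v4-v3-v6 has odd length 5, so it cannot be 2-colored; at least 3 colors are needed.
So 2 colors are not enough.

No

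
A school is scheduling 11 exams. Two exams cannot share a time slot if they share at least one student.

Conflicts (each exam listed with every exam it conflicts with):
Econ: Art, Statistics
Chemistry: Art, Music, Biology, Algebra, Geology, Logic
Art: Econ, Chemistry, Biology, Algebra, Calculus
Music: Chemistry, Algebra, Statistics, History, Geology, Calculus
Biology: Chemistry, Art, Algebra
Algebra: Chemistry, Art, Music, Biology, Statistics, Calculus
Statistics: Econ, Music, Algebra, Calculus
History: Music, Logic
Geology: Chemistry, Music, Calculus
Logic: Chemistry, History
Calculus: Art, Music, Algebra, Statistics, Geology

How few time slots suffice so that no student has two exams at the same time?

Chemistry, Art, Biology, Algebra pairwise conflict, so at least 4 time slots are needed.
4 time slots suffice: time slot 1 → {Art, Music, Logic}; time slot 2 → {Econ, Chemistry, History, Calculus}; time slot 3 → {Algebra, Geology}; time slot 4 → {Biology, Statistics}. Each listed conflict is separated.

4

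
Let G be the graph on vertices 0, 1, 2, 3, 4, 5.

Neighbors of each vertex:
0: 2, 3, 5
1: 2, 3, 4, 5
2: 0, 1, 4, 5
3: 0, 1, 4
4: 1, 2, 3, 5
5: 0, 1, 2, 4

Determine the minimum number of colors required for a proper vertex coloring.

4

1, 2, 4, 5 form a clique, so at least 4 colors are needed.
A valid assignment using 4 colors: 0=red, 1=red, 2=yellow, 3=green, 4=blue, 5=green. Each edge has distinct colors on its endpoints.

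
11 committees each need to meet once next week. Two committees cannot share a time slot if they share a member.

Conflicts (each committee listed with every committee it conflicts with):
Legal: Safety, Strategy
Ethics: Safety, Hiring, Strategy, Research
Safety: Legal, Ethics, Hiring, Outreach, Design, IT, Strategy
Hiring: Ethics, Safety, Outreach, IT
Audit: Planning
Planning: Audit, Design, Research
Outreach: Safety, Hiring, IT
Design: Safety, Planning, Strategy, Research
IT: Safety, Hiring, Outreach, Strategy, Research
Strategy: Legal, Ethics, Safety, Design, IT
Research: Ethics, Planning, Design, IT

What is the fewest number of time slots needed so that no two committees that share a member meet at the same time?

Safety, Hiring, Outreach, IT all conflict with each other, so at least 4 time slots are needed.
4 time slots suffice: Legal=2, Ethics=2, Safety=1, Hiring=3, Audit=1, Planning=3, Outreach=4, Design=2, IT=2, Strategy=3, Research=1. Every pair that conflicts lands in different time slots.

4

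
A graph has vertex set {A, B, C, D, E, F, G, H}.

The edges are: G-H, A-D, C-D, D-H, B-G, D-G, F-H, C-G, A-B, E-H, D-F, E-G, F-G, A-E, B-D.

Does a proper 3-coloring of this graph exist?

D, F, G, H form a clique, so at least 4 colors are needed.
So 3 colors are not enough.

No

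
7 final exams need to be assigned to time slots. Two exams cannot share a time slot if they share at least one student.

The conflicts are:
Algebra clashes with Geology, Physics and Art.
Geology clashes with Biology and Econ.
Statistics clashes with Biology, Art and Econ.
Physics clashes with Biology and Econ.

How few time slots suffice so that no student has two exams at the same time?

3

The cycle Algebra-Geology-Econ-Statistics-Art-Algebra has odd length 5, so it cannot be 2-colored; at least 3 time slots are needed.
3 time slots suffice: time slot 1 → {Algebra, Biology, Econ}; time slot 2 → {Geology, Statistics, Physics}; time slot 3 → {Art}. No two conflicting exams share a time slot.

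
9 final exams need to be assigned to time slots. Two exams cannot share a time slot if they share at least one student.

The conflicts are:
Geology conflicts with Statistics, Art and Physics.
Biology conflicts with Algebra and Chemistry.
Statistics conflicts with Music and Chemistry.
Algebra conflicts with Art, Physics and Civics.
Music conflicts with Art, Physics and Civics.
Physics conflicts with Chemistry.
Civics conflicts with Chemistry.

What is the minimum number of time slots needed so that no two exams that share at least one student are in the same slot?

2

Statistics and Chemistry conflict, so at least 2 time slots are needed.
Using 2 time slots: Geology=1, Biology=2, Statistics=2, Algebra=1, Music=1, Art=2, Physics=2, Civics=2, Chemistry=1. Each listed conflict is separated.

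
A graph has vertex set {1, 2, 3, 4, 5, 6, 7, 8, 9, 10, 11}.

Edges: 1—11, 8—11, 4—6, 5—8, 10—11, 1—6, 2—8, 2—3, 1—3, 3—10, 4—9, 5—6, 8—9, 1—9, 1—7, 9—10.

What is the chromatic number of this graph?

The cycle 8-11-1-6-5-8 has odd length 5, so it cannot be 2-colored; at least 3 colors are needed.
3 colors suffice: color a → {1, 4, 8, 10}; color b → {3, 6, 7, 9, 11}; color c → {2, 5}. No two adjacent vertices share a color.

3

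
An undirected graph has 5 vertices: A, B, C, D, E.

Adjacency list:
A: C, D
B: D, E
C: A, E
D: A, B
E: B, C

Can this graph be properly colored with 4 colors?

The chromatic number is 3. The cycle E-B-D-A-C-E has odd length 5, so it cannot be 2-colored; at least 3 colors are needed.
3 colors suffice: color red → {D, E}; color blue → {B, C}; color green → {A}.
Since 4 ≥ 3, a proper 4-coloring certainly exists.

Yes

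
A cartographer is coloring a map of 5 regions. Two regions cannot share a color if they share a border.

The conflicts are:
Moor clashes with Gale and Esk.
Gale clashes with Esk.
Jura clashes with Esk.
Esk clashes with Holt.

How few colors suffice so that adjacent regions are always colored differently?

Moor, Gale, Esk all conflict with each other, so at least 3 colors are needed.
A valid assignment using 3 colors: Moor=2, Gale=3, Jura=2, Esk=1, Holt=2. Every pair that conflicts lands in different colors.

3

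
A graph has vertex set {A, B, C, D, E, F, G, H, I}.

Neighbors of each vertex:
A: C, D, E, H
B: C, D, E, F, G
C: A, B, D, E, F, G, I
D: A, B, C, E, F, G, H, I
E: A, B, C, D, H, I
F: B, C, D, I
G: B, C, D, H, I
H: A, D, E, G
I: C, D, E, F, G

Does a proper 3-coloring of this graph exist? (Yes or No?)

A, D, E, H form a clique, so at least 4 colors are needed.
So 3 colors are not enough.

No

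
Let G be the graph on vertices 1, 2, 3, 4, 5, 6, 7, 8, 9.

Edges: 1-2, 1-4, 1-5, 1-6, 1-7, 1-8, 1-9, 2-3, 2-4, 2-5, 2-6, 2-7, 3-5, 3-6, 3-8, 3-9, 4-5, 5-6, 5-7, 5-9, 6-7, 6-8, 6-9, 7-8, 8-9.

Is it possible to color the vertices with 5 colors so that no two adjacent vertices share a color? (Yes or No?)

Yes

The chromatic number is 5. 1, 2, 5, 6, 7 are mutually adjacent (a clique of size 5), so at least 5 colors are needed.
5 colors suffice: color a → {5, 8}; color b → {1, 3}; color c → {4, 6}; color d → {2, 9}; color e → {7}.
That is already a proper 5-coloring.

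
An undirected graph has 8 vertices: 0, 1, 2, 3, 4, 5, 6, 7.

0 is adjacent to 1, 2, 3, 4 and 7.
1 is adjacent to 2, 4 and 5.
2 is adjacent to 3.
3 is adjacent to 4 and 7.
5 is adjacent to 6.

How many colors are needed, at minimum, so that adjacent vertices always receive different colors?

3

0, 3, 4 are pairwise adjacent, so at least 3 colors are needed.
3 colors suffice: 0=red, 1=blue, 2=green, 3=blue, 4=green, 5=red, 6=blue, 7=green. Each edge has distinct colors on its endpoints.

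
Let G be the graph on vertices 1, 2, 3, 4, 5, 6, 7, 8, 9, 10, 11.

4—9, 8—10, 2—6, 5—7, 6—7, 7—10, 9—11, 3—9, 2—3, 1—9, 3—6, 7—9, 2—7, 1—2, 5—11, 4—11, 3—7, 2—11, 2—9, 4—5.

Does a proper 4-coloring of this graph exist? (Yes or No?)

The chromatic number is 4. 2, 3, 7, 9 are pairwise adjacent (a clique of size 4), so at least 4 colors are needed.
4 colors suffice: color red → {2, 4, 10}; color blue → {5, 6, 8, 9}; color green → {1, 7, 11}; color yellow → {3}.
That is already a proper 4-coloring.

Yes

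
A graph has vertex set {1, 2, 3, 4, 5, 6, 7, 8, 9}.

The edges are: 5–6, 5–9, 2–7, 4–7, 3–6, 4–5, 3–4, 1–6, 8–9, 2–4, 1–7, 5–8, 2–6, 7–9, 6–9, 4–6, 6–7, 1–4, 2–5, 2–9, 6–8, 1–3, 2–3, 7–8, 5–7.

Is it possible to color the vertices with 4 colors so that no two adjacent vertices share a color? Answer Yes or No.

5, 6, 7, 8, 9 are pairwise adjacent (a clique of size 5), so at least 5 colors are needed.
So 4 colors are not enough.

No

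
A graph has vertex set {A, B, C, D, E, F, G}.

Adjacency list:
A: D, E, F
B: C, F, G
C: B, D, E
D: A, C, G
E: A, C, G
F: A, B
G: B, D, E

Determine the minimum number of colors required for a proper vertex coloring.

3

The cycle C-E-A-F-B-C has odd length 5, so it cannot be 2-colored; at least 3 colors are needed.
3 colors suffice: A=1, B=2, C=1, D=2, E=2, F=3, G=1. Each edge has distinct colors on its endpoints.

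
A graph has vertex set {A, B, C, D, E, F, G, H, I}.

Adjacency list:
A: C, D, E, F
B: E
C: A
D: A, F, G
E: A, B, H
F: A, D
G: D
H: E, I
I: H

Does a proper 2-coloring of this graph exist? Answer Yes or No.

No

A, D, F are pairwise adjacent, so at least 3 colors are needed.
So 2 colors are not enough.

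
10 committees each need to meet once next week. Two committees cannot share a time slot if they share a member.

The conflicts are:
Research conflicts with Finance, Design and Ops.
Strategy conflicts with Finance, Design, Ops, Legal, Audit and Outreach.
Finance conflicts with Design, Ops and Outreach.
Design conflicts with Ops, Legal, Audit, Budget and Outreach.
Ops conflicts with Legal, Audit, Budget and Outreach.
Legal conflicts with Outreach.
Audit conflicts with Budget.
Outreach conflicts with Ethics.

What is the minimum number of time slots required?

Strategy, Finance, Design, Ops, Outreach all conflict with each other, so at least 5 time slots are needed.
A valid assignment using 5 time slots: Research=3, Strategy=3, Finance=5, Design=2, Ops=1, Legal=5, Audit=4, Budget=3, Outreach=4, Ethics=1. Every pair that conflicts lands in different time slots.

5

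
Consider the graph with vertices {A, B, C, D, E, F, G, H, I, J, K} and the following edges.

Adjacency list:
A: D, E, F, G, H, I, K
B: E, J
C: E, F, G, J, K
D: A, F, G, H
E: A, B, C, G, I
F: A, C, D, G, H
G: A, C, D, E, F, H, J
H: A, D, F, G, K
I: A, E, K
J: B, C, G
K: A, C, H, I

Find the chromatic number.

5

A, D, F, G, H are mutually adjacent (a clique of size 5), so at least 5 colors are needed.
5 colors suffice: color 1 → {B, G, K}; color 2 → {A, C}; color 3 → {E, F, J}; color 4 → {H, I}; color 5 → {D}. Each edge has distinct colors on its endpoints.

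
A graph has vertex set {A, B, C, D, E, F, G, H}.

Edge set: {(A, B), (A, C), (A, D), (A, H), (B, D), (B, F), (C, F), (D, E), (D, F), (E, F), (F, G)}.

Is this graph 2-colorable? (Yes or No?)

D, E, F form a triangle, so at least 3 colors are needed.
So 2 colors are not enough.

No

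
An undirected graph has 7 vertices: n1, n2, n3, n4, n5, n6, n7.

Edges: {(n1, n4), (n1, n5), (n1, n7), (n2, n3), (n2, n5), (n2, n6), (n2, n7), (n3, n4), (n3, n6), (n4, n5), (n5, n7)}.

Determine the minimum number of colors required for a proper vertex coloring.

3

n2, n3, n6 form a triangle, so at least 3 colors are needed.
A valid assignment using 3 colors: n1=1, n2=1, n3=2, n4=3, n5=2, n6=3, n7=3. No two adjacent vertices share a color.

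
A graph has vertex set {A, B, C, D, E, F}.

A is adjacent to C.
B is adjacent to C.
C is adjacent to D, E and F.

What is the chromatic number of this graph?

C and F are adjacent, so at least 2 colors are needed.
2 colors suffice: A=blue, B=blue, C=red, D=blue, E=blue, F=blue. Each edge has distinct colors on its endpoints.

2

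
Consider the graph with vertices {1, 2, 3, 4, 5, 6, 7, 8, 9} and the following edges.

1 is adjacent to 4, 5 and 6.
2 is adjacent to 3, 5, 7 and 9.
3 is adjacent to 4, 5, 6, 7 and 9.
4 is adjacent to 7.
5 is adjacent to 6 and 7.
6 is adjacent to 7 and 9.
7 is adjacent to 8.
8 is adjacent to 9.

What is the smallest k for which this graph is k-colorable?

2, 3, 5, 7 are mutually adjacent (a clique of size 4), so at least 4 colors are needed.
One proper 4-coloring: 1=red, 2=yellow, 3=red, 4=green, 5=green, 6=yellow, 7=blue, 8=red, 9=blue. No two adjacent vertices share a color.

4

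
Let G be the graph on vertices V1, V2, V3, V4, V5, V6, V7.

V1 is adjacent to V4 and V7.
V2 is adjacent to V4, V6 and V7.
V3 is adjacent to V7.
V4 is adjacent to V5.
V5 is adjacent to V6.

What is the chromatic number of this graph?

2

V3 and V7 are adjacent, so at least 2 colors are needed.
2 colors suffice: color 1 → {V4, V6, V7}; color 2 → {V1, V2, V3, V5}. Every edge joins two different colors.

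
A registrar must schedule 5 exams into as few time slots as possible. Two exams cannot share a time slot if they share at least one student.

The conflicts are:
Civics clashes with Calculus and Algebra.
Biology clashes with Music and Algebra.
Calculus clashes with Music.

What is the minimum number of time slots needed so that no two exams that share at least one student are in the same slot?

3

The cycle Music-Calculus-Civics-Algebra-Biology-Music has odd length 5, so it cannot be 2-colored; at least 3 time slots are needed.
3 time slots suffice: Civics=1, Biology=1, Calculus=2, Music=3, Algebra=2. Each listed conflict is separated.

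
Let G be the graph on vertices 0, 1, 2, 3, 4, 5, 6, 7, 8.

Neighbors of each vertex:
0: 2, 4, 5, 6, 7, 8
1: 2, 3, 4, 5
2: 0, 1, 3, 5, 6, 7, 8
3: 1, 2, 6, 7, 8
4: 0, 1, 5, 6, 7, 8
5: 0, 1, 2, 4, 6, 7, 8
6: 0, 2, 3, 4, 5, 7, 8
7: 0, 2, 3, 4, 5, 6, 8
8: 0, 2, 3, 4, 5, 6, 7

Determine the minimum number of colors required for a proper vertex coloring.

6

0, 4, 5, 6, 7, 8 form a clique, so at least 6 colors are needed.
6 colors suffice: color red → {1, 8}; color blue → {6}; color green → {2, 4}; color yellow → {7}; color purple → {3, 5}; color orange → {0}. No two adjacent vertices share a color.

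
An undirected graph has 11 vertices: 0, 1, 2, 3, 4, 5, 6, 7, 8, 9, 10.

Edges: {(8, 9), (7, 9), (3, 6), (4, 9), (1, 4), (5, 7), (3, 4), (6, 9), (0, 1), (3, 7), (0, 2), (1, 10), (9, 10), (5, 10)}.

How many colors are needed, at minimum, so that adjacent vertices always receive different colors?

2

6 and 9 are adjacent, so at least 2 colors are needed.
2 colors suffice: 0=blue, 1=red, 2=red, 3=red, 4=blue, 5=red, 6=blue, 7=blue, 8=blue, 9=red, 10=blue. Every edge joins two different colors.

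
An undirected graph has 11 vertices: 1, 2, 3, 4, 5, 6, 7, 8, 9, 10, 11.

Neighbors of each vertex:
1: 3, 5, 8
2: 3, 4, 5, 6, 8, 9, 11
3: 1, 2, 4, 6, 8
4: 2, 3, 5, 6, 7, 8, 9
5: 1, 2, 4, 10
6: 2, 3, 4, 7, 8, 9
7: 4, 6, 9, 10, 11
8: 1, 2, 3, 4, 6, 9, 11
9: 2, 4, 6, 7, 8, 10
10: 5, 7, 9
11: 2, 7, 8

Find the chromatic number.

5

2, 3, 4, 6, 8 are mutually adjacent (a clique of size 5), so at least 5 colors are needed.
One proper 5-coloring: 1=red, 2=red, 3=purple, 4=blue, 5=green, 6=yellow, 7=red, 8=green, 9=purple, 10=blue, 11=blue. No two adjacent vertices share a color.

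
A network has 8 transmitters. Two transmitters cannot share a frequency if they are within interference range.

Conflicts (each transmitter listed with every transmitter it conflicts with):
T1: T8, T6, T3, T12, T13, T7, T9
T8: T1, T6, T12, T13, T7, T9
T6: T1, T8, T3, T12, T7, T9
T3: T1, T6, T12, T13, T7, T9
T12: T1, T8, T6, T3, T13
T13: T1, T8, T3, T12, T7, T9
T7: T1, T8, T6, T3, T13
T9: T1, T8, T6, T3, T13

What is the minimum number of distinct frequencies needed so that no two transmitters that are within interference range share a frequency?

T1, T8, T12, T13 all conflict with each other, so at least 4 frequencies are needed.
4 frequencies suffice: frequency 1 → {T1}; frequency 2 → {T6, T13}; frequency 3 → {T8, T3}; frequency 4 → {T12, T7, T9}. Every pair that conflicts lands in different frequencies.

4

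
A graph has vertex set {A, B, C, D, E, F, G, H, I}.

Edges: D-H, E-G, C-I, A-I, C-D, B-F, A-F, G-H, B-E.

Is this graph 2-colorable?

The cycle H-G-E-B-F-A-I-C-D-H has odd length 9, so it cannot be 2-colored; at least 3 colors are needed.
So 2 colors are not enough.

No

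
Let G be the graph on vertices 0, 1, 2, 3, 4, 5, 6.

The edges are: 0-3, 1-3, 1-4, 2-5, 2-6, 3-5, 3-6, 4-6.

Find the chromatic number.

3 and 5 are adjacent, so at least 2 colors are needed.
2 colors suffice: 0=b, 1=b, 2=a, 3=a, 4=a, 5=b, 6=b. Every edge joins two different colors.

2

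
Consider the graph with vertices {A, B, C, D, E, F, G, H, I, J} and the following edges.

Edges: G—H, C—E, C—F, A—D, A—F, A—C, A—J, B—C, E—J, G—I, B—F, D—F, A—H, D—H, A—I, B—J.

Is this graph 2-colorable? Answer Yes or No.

A, D, F are pairwise adjacent, so at least 3 colors are needed.
So 2 colors are not enough.

No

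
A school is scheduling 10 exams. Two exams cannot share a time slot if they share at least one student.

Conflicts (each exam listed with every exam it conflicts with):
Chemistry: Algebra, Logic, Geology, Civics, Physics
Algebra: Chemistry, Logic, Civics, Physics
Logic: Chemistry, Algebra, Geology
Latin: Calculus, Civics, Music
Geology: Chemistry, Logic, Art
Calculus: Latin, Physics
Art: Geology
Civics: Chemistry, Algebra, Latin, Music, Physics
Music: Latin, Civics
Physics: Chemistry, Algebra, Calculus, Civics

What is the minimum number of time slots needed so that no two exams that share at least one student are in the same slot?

Chemistry, Algebra, Civics, Physics pairwise conflict, so at least 4 time slots are needed.
A valid assignment using 4 time slots: Chemistry=2, Algebra=4, Logic=1, Latin=2, Geology=3, Calculus=1, Art=1, Civics=1, Music=3, Physics=3. Each listed conflict is separated.

4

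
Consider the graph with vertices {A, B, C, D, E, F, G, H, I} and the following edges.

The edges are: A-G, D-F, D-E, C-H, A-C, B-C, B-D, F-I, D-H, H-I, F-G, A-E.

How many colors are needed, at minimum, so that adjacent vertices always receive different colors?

The cycle C-B-D-E-A-C has odd length 5, so it cannot be 2-colored; at least 3 colors are needed.
3 colors suffice: color 1 → {C, D, G, I}; color 2 → {A, B, F, H}; color 3 → {E}. No two adjacent vertices share a color.

3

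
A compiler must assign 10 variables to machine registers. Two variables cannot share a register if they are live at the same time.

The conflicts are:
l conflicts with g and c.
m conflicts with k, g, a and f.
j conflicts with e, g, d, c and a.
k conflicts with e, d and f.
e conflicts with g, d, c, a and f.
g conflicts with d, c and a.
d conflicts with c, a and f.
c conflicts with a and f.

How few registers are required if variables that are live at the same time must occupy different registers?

j, e, g, d, c, a all conflict with each other, so at least 6 registers are needed.
6 registers suffice: register 1 → {l, m, d}; register 2 → {g, f}; register 3 → {k, c}; register 4 → {e}; register 5 → {a}; register 6 → {j}. Each listed conflict is separated.

6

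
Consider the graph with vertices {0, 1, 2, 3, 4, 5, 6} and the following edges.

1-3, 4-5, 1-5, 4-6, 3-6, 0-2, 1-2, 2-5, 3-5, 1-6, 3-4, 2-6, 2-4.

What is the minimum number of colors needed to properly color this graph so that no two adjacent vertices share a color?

3

2, 4, 6 are pairwise adjacent, so at least 3 colors are needed.
3 colors suffice: 0=b, 1=b, 2=a, 3=a, 4=b, 5=c, 6=c. No two adjacent vertices share a color.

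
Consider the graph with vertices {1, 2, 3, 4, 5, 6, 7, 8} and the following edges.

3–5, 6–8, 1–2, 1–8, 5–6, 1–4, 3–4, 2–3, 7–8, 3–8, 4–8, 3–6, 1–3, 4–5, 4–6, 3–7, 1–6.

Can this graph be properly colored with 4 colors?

No

1, 3, 4, 6, 8 are pairwise adjacent (a clique of size 5), so at least 5 colors are needed.
So 4 colors are not enough.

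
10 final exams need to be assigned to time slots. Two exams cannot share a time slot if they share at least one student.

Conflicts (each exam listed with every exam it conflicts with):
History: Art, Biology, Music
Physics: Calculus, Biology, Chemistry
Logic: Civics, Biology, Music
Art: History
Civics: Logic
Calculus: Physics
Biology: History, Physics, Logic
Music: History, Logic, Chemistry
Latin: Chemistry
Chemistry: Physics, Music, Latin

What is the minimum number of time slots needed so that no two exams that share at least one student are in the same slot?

3

The cycle Chemistry-Music-History-Biology-Physics-Chemistry has odd length 5, so it cannot be 2-colored; at least 3 time slots are needed.
3 time slots suffice: time slot 1 → {History, Logic, Calculus, Chemistry}; time slot 2 → {Art, Civics, Biology, Music, Latin}; time slot 3 → {Physics}. Every pair that conflicts lands in different time slots.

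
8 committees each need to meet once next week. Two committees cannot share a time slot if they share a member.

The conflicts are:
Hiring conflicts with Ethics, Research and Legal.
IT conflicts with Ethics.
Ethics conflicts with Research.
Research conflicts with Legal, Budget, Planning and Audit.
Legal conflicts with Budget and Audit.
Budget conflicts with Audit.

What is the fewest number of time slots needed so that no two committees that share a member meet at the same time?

4

Research, Legal, Budget, Audit all conflict with each other, so at least 4 time slots are needed.
A valid assignment using 4 time slots: Hiring=3, IT=1, Ethics=2, Research=1, Legal=2, Budget=3, Planning=2, Audit=4. No two conflicting committees share a time slot.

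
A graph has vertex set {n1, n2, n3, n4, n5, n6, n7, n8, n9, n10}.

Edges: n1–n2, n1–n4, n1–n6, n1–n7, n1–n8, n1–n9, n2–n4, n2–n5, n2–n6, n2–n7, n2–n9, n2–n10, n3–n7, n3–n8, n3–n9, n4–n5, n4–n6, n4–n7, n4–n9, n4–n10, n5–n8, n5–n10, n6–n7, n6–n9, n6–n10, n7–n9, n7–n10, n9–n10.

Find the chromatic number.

6

n2, n4, n6, n7, n9, n10 are pairwise adjacent (a clique of size 6), so at least 6 colors are needed.
6 colors suffice: n1=5, n2=1, n3=1, n4=4, n5=2, n6=6, n7=2, n8=3, n9=3, n10=5. No two adjacent vertices share a color.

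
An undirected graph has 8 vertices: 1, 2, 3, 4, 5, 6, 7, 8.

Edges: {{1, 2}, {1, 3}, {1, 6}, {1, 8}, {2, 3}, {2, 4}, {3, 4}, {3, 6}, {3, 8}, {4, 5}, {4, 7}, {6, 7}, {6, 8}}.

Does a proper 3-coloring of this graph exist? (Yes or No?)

1, 3, 6, 8 are pairwise adjacent (a clique of size 4), so at least 4 colors are needed.
So 3 colors are not enough.

No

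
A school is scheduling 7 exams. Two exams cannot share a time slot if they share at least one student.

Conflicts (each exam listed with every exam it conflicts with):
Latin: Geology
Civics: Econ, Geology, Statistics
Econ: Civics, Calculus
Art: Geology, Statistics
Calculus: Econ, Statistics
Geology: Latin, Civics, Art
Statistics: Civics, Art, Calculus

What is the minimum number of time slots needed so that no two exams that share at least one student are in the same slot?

Art and Geology conflict, so at least 2 time slots are needed.
2 time slots suffice: Latin=2, Civics=2, Econ=1, Art=2, Calculus=2, Geology=1, Statistics=1. Every pair that conflicts lands in different time slots.

2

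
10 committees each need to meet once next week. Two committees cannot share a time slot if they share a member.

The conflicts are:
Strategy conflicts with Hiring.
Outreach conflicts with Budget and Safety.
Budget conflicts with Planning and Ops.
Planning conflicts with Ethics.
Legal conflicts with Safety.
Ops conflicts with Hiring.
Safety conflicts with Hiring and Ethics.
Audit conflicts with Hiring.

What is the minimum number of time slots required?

3

The cycle Budget-Planning-Ethics-Safety-Outreach-Budget has odd length 5, so it cannot be 2-colored; at least 3 time slots are needed.
A valid assignment using 3 time slots: Strategy=2, Outreach=3, Budget=1, Planning=2, Legal=1, Ops=2, Safety=2, Audit=2, Hiring=1, Ethics=1. Each listed conflict is separated.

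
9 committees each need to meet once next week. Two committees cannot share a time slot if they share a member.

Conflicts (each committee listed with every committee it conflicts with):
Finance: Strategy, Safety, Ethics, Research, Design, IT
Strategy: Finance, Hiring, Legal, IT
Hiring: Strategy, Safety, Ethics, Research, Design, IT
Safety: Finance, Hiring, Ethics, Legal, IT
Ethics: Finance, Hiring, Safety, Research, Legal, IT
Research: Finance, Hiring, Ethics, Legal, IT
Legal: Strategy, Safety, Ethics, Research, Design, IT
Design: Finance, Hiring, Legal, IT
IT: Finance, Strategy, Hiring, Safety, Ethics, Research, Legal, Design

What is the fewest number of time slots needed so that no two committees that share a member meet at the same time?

4

Safety, Ethics, Legal, IT pairwise conflict, so at least 4 time slots are needed.
4 time slots suffice: time slot 1 → {IT}; time slot 2 → {Finance, Hiring, Legal}; time slot 3 → {Strategy, Ethics, Design}; time slot 4 → {Safety, Research}. Each listed conflict is separated.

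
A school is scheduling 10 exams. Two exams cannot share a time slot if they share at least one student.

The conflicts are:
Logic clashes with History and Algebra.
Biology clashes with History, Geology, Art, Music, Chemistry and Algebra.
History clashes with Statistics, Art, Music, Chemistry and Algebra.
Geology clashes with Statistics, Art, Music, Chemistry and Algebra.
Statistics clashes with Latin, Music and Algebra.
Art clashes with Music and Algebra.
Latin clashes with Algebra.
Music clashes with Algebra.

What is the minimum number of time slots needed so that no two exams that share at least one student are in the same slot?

Biology, Geology, Art, Music, Algebra pairwise conflict, so at least 5 time slots are needed.
5 time slots suffice: time slot 1 → {Chemistry, Algebra}; time slot 2 → {History, Geology, Latin}; time slot 3 → {Logic, Biology, Statistics}; time slot 4 → {Music}; time slot 5 → {Art}. No two conflicting exams share a time slot.

5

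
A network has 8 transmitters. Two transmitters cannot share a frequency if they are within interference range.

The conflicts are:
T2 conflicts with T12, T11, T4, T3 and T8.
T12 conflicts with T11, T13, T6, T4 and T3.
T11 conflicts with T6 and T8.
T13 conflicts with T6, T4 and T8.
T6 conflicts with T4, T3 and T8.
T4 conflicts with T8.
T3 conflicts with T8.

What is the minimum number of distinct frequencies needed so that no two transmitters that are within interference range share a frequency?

4

T13, T6, T4, T8 all conflict with each other, so at least 4 frequencies are needed.
4 frequencies suffice: frequency 1 → {T12, T8}; frequency 2 → {T2, T6}; frequency 3 → {T11, T4, T3}; frequency 4 → {T13}. Each listed conflict is separated.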